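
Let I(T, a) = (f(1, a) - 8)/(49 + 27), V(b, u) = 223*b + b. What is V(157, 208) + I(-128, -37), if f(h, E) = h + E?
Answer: 668181/19 ≈ 35167.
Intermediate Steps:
V(b, u) = 224*b
f(h, E) = E + h
I(T, a) = -7/76 + a/76 (I(T, a) = ((a + 1) - 8)/(49 + 27) = ((1 + a) - 8)/76 = (-7 + a)*(1/76) = -7/76 + a/76)
V(157, 208) + I(-128, -37) = 224*157 + (-7/76 + (1/76)*(-37)) = 35168 + (-7/76 - 37/76) = 35168 - 11/19 = 668181/19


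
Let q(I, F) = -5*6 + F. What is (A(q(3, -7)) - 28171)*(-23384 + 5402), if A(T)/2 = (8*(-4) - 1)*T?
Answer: 462658878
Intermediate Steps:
q(I, F) = -30 + F
A(T) = -66*T (A(T) = 2*((8*(-4) - 1)*T) = 2*((-32 - 1)*T) = 2*(-33*T) = -66*T)
(A(q(3, -7)) - 28171)*(-23384 + 5402) = (-66*(-30 - 7) - 28171)*(-23384 + 5402) = (-66*(-37) - 28171)*(-17982) = (2442 - 28171)*(-17982) = -25729*(-17982) = 462658878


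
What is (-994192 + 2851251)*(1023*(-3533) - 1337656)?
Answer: -9195998317985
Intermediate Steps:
(-994192 + 2851251)*(1023*(-3533) - 1337656) = 1857059*(-3614259 - 1337656) = 1857059*(-4951915) = -9195998317985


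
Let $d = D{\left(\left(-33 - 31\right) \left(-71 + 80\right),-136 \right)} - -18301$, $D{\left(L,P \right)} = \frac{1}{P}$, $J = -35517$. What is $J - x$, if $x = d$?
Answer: $- \frac{7319247}{136} \approx -53818.0$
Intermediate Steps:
$d = \frac{2488935}{136}$ ($d = \frac{1}{-136} - -18301 = - \frac{1}{136} + 18301 = \frac{2488935}{136} \approx 18301.0$)
$x = \frac{2488935}{136} \approx 18301.0$
$J - x = -35517 - \frac{2488935}{136} = - \frac{7319247}{136}$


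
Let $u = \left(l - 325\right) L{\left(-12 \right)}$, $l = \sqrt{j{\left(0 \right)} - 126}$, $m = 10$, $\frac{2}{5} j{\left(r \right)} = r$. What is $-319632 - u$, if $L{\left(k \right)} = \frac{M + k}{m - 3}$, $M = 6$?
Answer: $- \frac{2239374}{7} + \frac{18 i \sqrt{14}}{7} \approx -3.1991 \cdot 10^{5} + 9.6214 i$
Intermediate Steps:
$j{\left(r \right)} = \frac{5 r}{2}$
$L{\left(k \right)} = \frac{6}{7} + \frac{k}{7}$ ($L{\left(k \right)} = \frac{6 + k}{10 - 3} = \frac{6 + k}{7} = \left(6 + k\right) \frac{1}{7} = \frac{6}{7} + \frac{k}{7}$)
$l = 3 i \sqrt{14}$ ($l = \sqrt{\frac{5}{2} \cdot 0 - 126} = \sqrt{0 - 126} = \sqrt{-126} = 3 i \sqrt{14} \approx 11.225 i$)
$u = \frac{1950}{7} - \frac{18 i \sqrt{14}}{7}$ ($u = \left(3 i \sqrt{14} - 325\right) \left(\frac{6}{7} + \frac{1}{7} \left(-12\right)\right) = \left(-325 + 3 i \sqrt{14}\right) \left(\frac{6}{7} - \frac{12}{7}\right) = \left(-325 + 3 i \sqrt{14}\right) \left(- \frac{6}{7}\right) = \frac{1950}{7} - \frac{18 i \sqrt{14}}{7} \approx 278.57 - 9.6214 i$)
$-319632 - u = -319632 - \left(\frac{1950}{7} - \frac{18 i \sqrt{14}}{7}\right) = - \frac{2239374}{7} + \frac{18 i \sqrt{14}}{7}$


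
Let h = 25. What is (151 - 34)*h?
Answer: 2925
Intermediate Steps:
(151 - 34)*h = (151 - 34)*25 = 117*25 = 2925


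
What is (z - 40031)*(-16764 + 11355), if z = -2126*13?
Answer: 366021621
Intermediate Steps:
z = -27638
(z - 40031)*(-16764 + 11355) = (-27638 - 40031)*(-16764 + 11355) = -67669*(-5409) = 366021621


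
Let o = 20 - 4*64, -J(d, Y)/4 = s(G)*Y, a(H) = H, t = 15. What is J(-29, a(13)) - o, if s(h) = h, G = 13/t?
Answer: 2864/15 ≈ 190.93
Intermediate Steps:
G = 13/15 ≈ 0.86667
J(d, Y) = -52*Y/15
o = -236 (o = 20 - 256 = -236)
J(-29, a(13)) - o = -52/15*13 - 1*(-236) = -676/15 + 236 = 2864/15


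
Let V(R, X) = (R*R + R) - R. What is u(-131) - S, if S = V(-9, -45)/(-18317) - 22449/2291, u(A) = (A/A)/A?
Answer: 53849327177/5497316357 ≈ 9.7956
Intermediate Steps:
V(R, X) = R² (V(R, X) = (R² + R) - R = (R + R²) - R = R²)
u(A) = 1/A
S = -411383904/41964247 (S = (-9)²/(-18317) - 22449/2291 = 81*(-1/18317) - 22449*1/2291 = -81/18317 - 22449/2291 = -411383904/41964247 ≈ -9.8032)
u(-131) - S = 1/(-131) - 1*(-411383904/41964247) = -1/131 + 411383904/41964247 = 53849327177/5497316357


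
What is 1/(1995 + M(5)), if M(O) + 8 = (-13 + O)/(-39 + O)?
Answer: 17/33783 ≈ 0.00050321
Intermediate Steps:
M(O) = -8 + (-13 + O)/(-39 + O)
1/(1995 + M(5)) = 1/(1995 + (299 - 7*5)/(-39 + 5)) = 1/(1995 + (299 - 35)/(-34)) = 1/(1995 - 1/34*264) = 1/(1995 - 132/17) = 1/(33783/17) = 17/33783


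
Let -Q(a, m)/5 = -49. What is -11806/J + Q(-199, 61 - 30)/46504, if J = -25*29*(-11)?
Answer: -547072349/370869400 ≈ -1.4751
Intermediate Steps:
Q(a, m) = 245 (Q(a, m) = -5*(-49) = 245)
J = 7975 (J = -725*(-11) = 7975)
-11806/J + Q(-199, 61 - 30)/46504 = -11806/7975 + 245/46504 = -547072349/370869400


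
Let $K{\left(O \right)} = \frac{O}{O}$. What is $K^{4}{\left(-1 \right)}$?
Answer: $1$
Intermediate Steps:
$K{\left(O \right)} = 1$
$K^{4}{\left(-1 \right)} = 1^{4} = 1$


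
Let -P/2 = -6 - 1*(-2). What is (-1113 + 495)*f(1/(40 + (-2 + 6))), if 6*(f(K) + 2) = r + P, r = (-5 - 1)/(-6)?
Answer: 309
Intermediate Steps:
P = 8 (P = -2*(-6 - 1*(-2)) = -2*(-6 + 2) = -2*(-4) = 8)
r = 1 (r = -6*(-1/6) = 1)
f(K) = -1/2 (f(K) = -2 + (1 + 8)/6 = -2 + (1/6)*9 = -2 + 3/2 = -1/2)
(-1113 + 495)*f(1/(40 + (-2 + 6))) = (-1113 + 495)*(-1/2) = -618*(-1/2) = 309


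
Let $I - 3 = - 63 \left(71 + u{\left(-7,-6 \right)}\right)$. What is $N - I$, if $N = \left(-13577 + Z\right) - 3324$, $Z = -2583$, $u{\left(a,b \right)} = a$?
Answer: $-15455$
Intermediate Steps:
$I = -4029$ ($I = 3 - 63 \left(71 - 7\right) = 3 - 4032 = -4029$)
$N = -19484$ ($N = \left(-13577 - 2583\right) - 3324 = -16160 - 3324 = -19484$)
$N - I = -19484 - -4029 = -19484 + 4029 = -15455$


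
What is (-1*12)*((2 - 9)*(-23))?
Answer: -1932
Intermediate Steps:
(-1*12)*((2 - 9)*(-23)) = -(-84)*(-23) = -12*161 = -1932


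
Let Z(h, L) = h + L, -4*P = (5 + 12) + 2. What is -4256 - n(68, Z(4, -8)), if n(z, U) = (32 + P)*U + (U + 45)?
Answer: -4188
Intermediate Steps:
P = -19/4 (P = -((5 + 12) + 2)/4 = -(17 + 2)/4 = -¼*19 = -19/4 ≈ -4.7500)
Z(h, L) = L + h
n(z, U) = 45 + 113*U/4 (n(z, U) = (32 - 19/4)*U + (U + 45) = 109*U/4 + (45 + U) = 45 + 113*U/4)
-4256 - n(68, Z(4, -8)) = -4256 - (45 + 113*(-8 + 4)/4) = -4256 - (45 + (113/4)*(-4)) = -4256 - (45 - 113) = -4256 - 1*(-68) = -4256 + 68 = -4188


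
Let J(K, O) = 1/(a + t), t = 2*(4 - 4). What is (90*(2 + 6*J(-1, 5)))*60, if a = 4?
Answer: 18900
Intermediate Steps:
t = 0 (t = 2*0 = 0)
J(K, O) = ¼ (J(K, O) = 1/(4 + 0) = 1/4 = ¼)
(90*(2 + 6*J(-1, 5)))*60 = (90*(2 + 6*(¼)))*60 = (90*(2 + 3/2))*60 = (90*(7/2))*60 = 315*60 = 18900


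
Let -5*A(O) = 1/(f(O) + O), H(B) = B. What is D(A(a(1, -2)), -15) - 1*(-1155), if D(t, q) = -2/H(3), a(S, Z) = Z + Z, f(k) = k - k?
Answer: 3463/3 ≈ 1154.3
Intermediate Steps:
f(k) = 0
a(S, Z) = 2*Z
A(O) = -1/(5*O) (A(O) = -1/(5*(0 + O)) = -1/(5*O))
D(t, q) = -⅔ (D(t, q) = -2/3 = -2*⅓ = -⅔)
D(A(a(1, -2)), -15) - 1*(-1155) = -⅔ - 1*(-1155) = -⅔ + 1155 = 3463/3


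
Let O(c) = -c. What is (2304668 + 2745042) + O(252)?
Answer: 5049458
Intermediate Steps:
(2304668 + 2745042) + O(252) = (2304668 + 2745042) - 1*252 = 5049710 - 252 = 5049458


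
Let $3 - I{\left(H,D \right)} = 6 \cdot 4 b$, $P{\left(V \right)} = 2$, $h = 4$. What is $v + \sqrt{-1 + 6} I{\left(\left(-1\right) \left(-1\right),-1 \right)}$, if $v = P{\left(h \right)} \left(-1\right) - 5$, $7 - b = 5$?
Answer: $-7 - 45 \sqrt{5} \approx -107.62$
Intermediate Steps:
$b = 2$ ($b = 7 - 5 = 2$)
$v = -7$ ($v = 2 \left(-1\right) - 5 = -2 - 5 = -7$)
$I{\left(H,D \right)} = -45$ ($I{\left(H,D \right)} = 3 - 6 \cdot 4 \cdot 2 = 3 - 24 \cdot 2 = 3 - 48 = -45$)
$v + \sqrt{-1 + 6} I{\left(\left(-1\right) \left(-1\right),-1 \right)} = -7 + \sqrt{-1 + 6} \left(-45\right) = -7 + \sqrt{5} \left(-45\right) = -7 - 45 \sqrt{5}$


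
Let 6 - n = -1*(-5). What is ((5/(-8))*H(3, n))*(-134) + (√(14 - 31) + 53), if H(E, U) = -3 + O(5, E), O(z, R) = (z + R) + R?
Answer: 723 + I*√17 ≈ 723.0 + 4.1231*I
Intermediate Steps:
n = 1 (n = 6 - (-1)*(-5) = 6 - 1*5 = 6 - 5 = 1)
O(z, R) = z + 2*R (O(z, R) = (R + z) + R = z + 2*R)
H(E, U) = 2 + 2*E (H(E, U) = -3 + (5 + 2*E) = 2 + 2*E)
((5/(-8))*H(3, n))*(-134) + (√(14 - 31) + 53) = ((5/(-8))*(2 + 2*3))*(-134) + (√(14 - 31) + 53) = ((5*(-⅛))*(2 + 6))*(-134) + (√(-17) + 53) = -5/8*8*(-134) + (I*√17 + 53) = -5*(-134) + (53 + I*√17) = 670 + (53 + I*√17) = 723 + I*√17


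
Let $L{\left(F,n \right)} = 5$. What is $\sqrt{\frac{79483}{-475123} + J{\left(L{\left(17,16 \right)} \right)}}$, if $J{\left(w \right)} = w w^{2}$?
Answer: $\frac{34 \sqrt{24377135761}}{475123} \approx 11.173$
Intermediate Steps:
$J{\left(w \right)} = w^{3}$
$\sqrt{\frac{79483}{-475123} + J{\left(L{\left(17,16 \right)} \right)}} = \sqrt{\frac{79483}{-475123} + 5^{3}} = \sqrt{79483 \left(- \frac{1}{475123}\right) + 125} = \sqrt{- \frac{79483}{475123} + 125} = \sqrt{\frac{59310892}{475123}} = \frac{34 \sqrt{24377135761}}{475123}$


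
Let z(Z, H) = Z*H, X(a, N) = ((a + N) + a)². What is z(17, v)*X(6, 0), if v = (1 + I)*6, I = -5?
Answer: -58752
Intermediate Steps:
X(a, N) = (N + 2*a)² (X(a, N) = ((N + a) + a)² = (N + 2*a)²)
v = -24 (v = (1 - 5)*6 = -4*6 = -24)
z(Z, H) = H*Z
z(17, v)*X(6, 0) = (-24*17)*(0 + 2*6)² = -408*(0 + 12)² = -408*12² = -408*144 = -58752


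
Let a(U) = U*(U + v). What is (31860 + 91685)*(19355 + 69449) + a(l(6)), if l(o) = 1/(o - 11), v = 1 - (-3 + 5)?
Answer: 274282254506/25 ≈ 1.0971e+10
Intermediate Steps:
v = -1 (v = 1 - 1*2 = 1 - 2 = -1)
l(o) = 1/(-11 + o)
a(U) = U*(-1 + U) (a(U) = U*(U - 1) = U*(-1 + U))
(31860 + 91685)*(19355 + 69449) + a(l(6)) = (31860 + 91685)*(19355 + 69449) + (-1 + 1/(-11 + 6))/(-11 + 6) = 123545*88804 + (-1 + 1/(-5))/(-5) = 10971290180 - (-1 - 1/5)/5 = 10971290180 - 1/5*(-6/5) = 10971290180 + 6/25 = 274282254506/25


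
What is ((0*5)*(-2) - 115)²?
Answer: 13225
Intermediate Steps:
((0*5)*(-2) - 115)² = (0*(-2) - 115)² = (0 - 115)² = (-115)² = 13225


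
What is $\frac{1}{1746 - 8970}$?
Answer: $- \frac{1}{7224} \approx -0.00013843$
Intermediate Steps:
$\frac{1}{1746 - 8970} = \frac{1}{-7224} = - \frac{1}{7224}$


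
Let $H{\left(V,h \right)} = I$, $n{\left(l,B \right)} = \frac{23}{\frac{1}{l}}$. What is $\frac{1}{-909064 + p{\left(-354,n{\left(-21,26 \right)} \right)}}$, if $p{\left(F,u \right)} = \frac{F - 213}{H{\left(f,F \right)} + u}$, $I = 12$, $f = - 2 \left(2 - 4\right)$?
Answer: $- \frac{157}{142722859} \approx -1.1 \cdot 10^{-6}$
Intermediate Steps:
$f = 4$ ($f = \left(-2\right) \left(-2\right) = 4$)
$n{\left(l,B \right)} = 23 l$
$H{\left(V,h \right)} = 12$
$p{\left(F,u \right)} = \frac{-213 + F}{12 + u}$ ($p{\left(F,u \right)} = \frac{F - 213}{12 + u} = \frac{-213 + F}{12 + u}$)
$\frac{1}{-909064 + p{\left(-354,n{\left(-21,26 \right)} \right)}} = \frac{1}{-909064 + \frac{-213 - 354}{12 + 23 \left(-21\right)}} = \frac{1}{-909064 + \frac{1}{12 - 483} \left(-567\right)} = \frac{1}{-909064 + \frac{1}{-471} \left(-567\right)} = \frac{1}{-909064 - - \frac{189}{157}} = \frac{1}{-909064 + \frac{189}{157}} = \frac{1}{- \frac{142722859}{157}} = - \frac{157}{142722859}$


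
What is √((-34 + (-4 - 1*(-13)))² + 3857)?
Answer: 3*√498 ≈ 66.948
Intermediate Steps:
√((-34 + (-4 - 1*(-13)))² + 3857) = √((-34 + (-4 + 13))² + 3857) = √((-34 + 9)² + 3857) = √((-25)² + 3857) = √(625 + 3857) = √4482 = 3*√498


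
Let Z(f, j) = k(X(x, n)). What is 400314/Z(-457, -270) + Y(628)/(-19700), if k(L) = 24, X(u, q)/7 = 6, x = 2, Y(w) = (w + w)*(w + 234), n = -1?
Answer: 327508403/19700 ≈ 16625.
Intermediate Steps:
Y(w) = 2*w*(234 + w) (Y(w) = (2*w)*(234 + w) = 2*w*(234 + w))
X(u, q) = 42 (X(u, q) = 7*6 = 42)
Z(f, j) = 24
400314/Z(-457, -270) + Y(628)/(-19700) = 400314/24 + (2*628*(234 + 628))/(-19700) = 400314*(1/24) + (2*628*862)*(-1/19700) = 66719/4 + 1082672*(-1/19700) = 66719/4 - 270668/4925 = 327508403/19700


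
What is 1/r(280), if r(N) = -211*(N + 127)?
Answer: -1/85877 ≈ -1.1645e-5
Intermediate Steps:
r(N) = -26797 - 211*N (r(N) = -211*(127 + N) = -26797 - 211*N)
1/r(280) = 1/(-26797 - 211*280) = 1/(-26797 - 59080) = 1/(-85877) = -1/85877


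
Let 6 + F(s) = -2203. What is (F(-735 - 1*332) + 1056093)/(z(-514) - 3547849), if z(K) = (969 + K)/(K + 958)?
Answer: -467924496/1575244501 ≈ -0.29705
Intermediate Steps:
z(K) = (969 + K)/(958 + K)
F(s) = -2209 (F(s) = -6 - 2203 = -2209)
(F(-735 - 1*332) + 1056093)/(z(-514) - 3547849) = (-2209 + 1056093)/((969 - 514)/(958 - 514) - 3547849) = 1053884/(455/444 - 3547849) = 1053884/(-1575244501/444) = 1053884*(-444/1575244501) = -467924496/1575244501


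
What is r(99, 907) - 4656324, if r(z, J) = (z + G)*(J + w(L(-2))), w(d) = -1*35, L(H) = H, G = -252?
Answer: -4789740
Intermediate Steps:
w(d) = -35
r(z, J) = (-252 + z)*(-35 + J) (r(z, J) = (z - 252)*(J - 35) = (-252 + z)*(-35 + J))
r(99, 907) - 4656324 = (8820 - 252*907 - 35*99 + 907*99) - 4656324 = (8820 - 228564 - 3465 + 89793) - 4656324 = -133416 - 4656324 = -4789740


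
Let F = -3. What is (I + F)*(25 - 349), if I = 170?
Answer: -54108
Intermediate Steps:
(I + F)*(25 - 349) = (170 - 3)*(25 - 349) = 167*(-324) = -54108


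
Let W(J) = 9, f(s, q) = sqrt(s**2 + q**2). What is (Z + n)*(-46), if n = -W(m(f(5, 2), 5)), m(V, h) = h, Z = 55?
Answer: -2116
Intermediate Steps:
f(s, q) = sqrt(q**2 + s**2)
n = -9 (n = -1*9 = -9)
(Z + n)*(-46) = (55 - 9)*(-46) = 46*(-46) = -2116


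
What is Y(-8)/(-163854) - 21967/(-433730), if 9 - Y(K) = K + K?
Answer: 81557672/1615190805 ≈ 0.050494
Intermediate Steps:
Y(K) = 9 - 2*K (Y(K) = 9 - (K + K) = 9 - 2*K)
Y(-8)/(-163854) - 21967/(-433730) = (9 - 2*(-8))/(-163854) - 21967/(-433730) = (9 + 16)*(-1/163854) - 21967*(-1/433730) = 25*(-1/163854) + 1997/39430 = -25/163854 + 1997/39430 = 81557672/1615190805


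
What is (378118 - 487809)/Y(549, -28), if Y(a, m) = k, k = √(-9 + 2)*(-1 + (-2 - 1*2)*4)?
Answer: -109691*I*√7/119 ≈ -2438.8*I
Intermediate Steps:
k = -17*I*√7 (k = √(-7)*(-1 + (-2 - 2)*4) = (I*√7)*(-1 - 4*4) = (I*√7)*(-1 - 16) = (I*√7)*(-17) = -17*I*√7 ≈ -44.978*I)
Y(a, m) = -17*I*√7
(378118 - 487809)/Y(549, -28) = (378118 - 487809)/((-17*I*√7)) = -109691*I*√7/119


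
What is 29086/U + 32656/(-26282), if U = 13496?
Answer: 80928219/88675468 ≈ 0.91263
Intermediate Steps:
29086/U + 32656/(-26282) = 29086/13496 + 32656/(-26282) = 29086*(1/13496) + 32656*(-1/26282) = 14543/6748 - 16328/13141 = 80928219/88675468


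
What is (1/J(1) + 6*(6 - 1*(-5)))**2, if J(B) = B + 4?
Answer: 109561/25 ≈ 4382.4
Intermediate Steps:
J(B) = 4 + B
(1/J(1) + 6*(6 - 1*(-5)))**2 = (1/(4 + 1) + 6*(6 - 1*(-5)))**2 = (1/5 + 6*(6 + 5))**2 = (1/5 + 6*11)**2 = (1/5 + 66)**2 = (331/5)**2 = 109561/25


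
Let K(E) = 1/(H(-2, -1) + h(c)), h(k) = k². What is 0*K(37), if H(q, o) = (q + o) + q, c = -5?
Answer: 0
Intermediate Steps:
H(q, o) = o + 2*q (H(q, o) = (o + q) + q = o + 2*q)
K(E) = 1/20 (K(E) = 1/((-1 + 2*(-2)) + (-5)²) = 1/((-1 - 4) + 25) = 1/(-5 + 25) = 1/20)
0*K(37) = 0*(1/20) = 0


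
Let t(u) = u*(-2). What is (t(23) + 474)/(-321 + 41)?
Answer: -107/70 ≈ -1.5286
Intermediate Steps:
t(u) = -2*u
(t(23) + 474)/(-321 + 41) = (-2*23 + 474)/(-321 + 41) = (-46 + 474)/(-280) = 428*(-1/280) = -107/70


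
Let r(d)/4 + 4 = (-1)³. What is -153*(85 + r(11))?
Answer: -9945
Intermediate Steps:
r(d) = -20 (r(d) = -16 + 4*(-1)³ = -16 + 4*(-1) = -16 - 4 = -20)
-153*(85 + r(11)) = -153*(85 - 20) = -153*65 = -9945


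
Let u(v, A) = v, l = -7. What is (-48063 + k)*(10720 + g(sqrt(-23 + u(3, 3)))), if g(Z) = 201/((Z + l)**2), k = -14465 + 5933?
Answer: 3791865*(-4643*I - 4480*sqrt(5))/(28*sqrt(5) + 29*I) ≈ -6.0677e+8 - 1.496e+5*I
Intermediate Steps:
k = -8532
g(Z) = 201/(-7 + Z)**2 (g(Z) = 201/((Z - 7)**2) = 201/((-7 + Z)**2) = 201/(-7 + Z)**2)
(-48063 + k)*(10720 + g(sqrt(-23 + u(3, 3)))) = (-48063 - 8532)*(10720 + 201/(-7 + sqrt(-23 + 3))**2) = -56595*(10720 + 201/(-7 + sqrt(-20))**2) = -56595*(10720 + 201/(-7 + 2*I*sqrt(5))**2) = -606698400 - 11375595/(-7 + 2*I*sqrt(5))**2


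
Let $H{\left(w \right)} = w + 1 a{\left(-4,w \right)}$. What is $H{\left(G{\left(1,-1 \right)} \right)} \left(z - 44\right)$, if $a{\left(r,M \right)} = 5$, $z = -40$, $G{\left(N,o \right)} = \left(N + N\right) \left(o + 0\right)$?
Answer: $-252$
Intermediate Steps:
$G{\left(N,o \right)} = 2 N o$
$H{\left(w \right)} = 5 + w$ ($H{\left(w \right)} = w + 1 \cdot 5 = w + 5 = 5 + w$)
$H{\left(G{\left(1,-1 \right)} \right)} \left(z - 44\right) = \left(5 + 2 \cdot 1 \left(-1\right)\right) \left(-40 - 44\right) = \left(5 - 2\right) \left(-84\right) = 3 \left(-84\right) = -252$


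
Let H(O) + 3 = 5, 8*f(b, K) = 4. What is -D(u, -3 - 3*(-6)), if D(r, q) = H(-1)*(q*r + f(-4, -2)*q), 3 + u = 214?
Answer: -6345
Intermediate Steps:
u = 211 (u = -3 + 214 = 211)
f(b, K) = 1/2 (f(b, K) = (1/8)*4 = 1/2)
H(O) = 2 (H(O) = -3 + 5 = 2)
D(r, q) = q + 2*q*r (D(r, q) = 2*(q*r + q/2) = 2*(q/2 + q*r) = q + 2*q*r)
-D(u, -3 - 3*(-6)) = -(-3 - 3*(-6))*(1 + 2*211) = -(-3 + 18)*(1 + 422) = -15*423 = -1*6345 = -6345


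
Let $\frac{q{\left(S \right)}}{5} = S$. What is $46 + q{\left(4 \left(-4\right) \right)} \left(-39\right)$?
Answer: $3166$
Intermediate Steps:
$q{\left(S \right)} = 5 S$
$46 + q{\left(4 \left(-4\right) \right)} \left(-39\right) = 46 + 5 \cdot 4 \left(-4\right) \left(-39\right) = 46 + 5 \left(-16\right) \left(-39\right) = 46 - -3120 = 46 + 3120 = 3166$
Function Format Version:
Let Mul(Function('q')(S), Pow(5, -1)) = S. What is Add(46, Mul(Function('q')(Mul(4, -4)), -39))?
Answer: 3166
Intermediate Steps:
Function('q')(S) = Mul(5, S)
Add(46, Mul(Function('q')(Mul(4, -4)), -39)) = Add(46, Mul(Mul(5, Mul(4, -4)), -39)) = Add(46, Mul(Mul(5, -16), -39)) = Add(46, Mul(-80, -39)) = Add(46, 3120) = 3166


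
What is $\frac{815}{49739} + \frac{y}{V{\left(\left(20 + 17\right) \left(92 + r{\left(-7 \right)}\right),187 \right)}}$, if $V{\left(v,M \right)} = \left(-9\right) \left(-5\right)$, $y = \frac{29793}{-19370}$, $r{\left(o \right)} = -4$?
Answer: $- \frac{257159759}{14451666450} \approx -0.017794$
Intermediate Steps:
$y = - \frac{29793}{19370}$ ($y = 29793 \left(- \frac{1}{19370}\right) = - \frac{29793}{19370} \approx -1.5381$)
$V{\left(v,M \right)} = 45$
$\frac{815}{49739} + \frac{y}{V{\left(\left(20 + 17\right) \left(92 + r{\left(-7 \right)}\right),187 \right)}} = \frac{815}{49739} - \frac{29793}{19370 \cdot 45} = 815 \cdot \frac{1}{49739} - \frac{9931}{290550} = \frac{815}{49739} - \frac{9931}{290550} = - \frac{257159759}{14451666450}$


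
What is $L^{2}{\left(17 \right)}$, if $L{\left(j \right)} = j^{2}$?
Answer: $83521$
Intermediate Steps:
$L^{2}{\left(17 \right)} = \left(17^{2}\right)^{2} = 289^{2} = 83521$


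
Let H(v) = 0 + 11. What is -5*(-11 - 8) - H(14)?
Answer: 84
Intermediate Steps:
H(v) = 11
-5*(-11 - 8) - H(14) = -5*(-11 - 8) - 1*11 = -5*(-19) - 11 = 95 - 11 = 84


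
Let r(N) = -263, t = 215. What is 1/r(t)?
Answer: -1/263 ≈ -0.0038023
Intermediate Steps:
1/r(t) = 1/(-263) = -1/263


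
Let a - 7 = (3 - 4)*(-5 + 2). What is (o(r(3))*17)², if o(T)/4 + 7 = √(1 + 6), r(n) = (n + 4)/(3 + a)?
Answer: 258944 - 64736*√7 ≈ 87669.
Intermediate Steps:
a = 10 (a = 7 + (3 - 4)*(-5 + 2) = 7 - 1*(-3) = 7 + 3 = 10)
r(n) = 4/13 + n/13 (r(n) = (n + 4)/(3 + 10) = (4 + n)/13 = (4 + n)*(1/13) = 4/13 + n/13)
o(T) = -28 + 4*√7 (o(T) = -28 + 4*√(1 + 6) = -28 + 4*√7)
(o(r(3))*17)² = ((-28 + 4*√7)*17)² = (-476 + 68*√7)²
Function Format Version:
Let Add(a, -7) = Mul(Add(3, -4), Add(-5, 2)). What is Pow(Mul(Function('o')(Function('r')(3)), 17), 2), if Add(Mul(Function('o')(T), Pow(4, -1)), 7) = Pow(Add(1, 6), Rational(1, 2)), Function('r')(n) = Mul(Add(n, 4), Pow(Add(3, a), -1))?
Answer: Add(258944, Mul(-64736, Pow(7, Rational(1, 2)))) ≈ 87669.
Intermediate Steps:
a = 10 (a = Add(7, Mul(Add(3, -4), Add(-5, 2))) = Add(7, Mul(-1, -3)) = Add(7, 3) = 10)
Function('r')(n) = Add(Rational(4, 13), Mul(Rational(1, 13), n)) (Function('r')(n) = Mul(Add(n, 4), Pow(Add(3, 10), -1)) = Mul(Add(4, n), Pow(13, -1)) = Mul(Add(4, n), Rational(1, 13)) = Add(Rational(4, 13), Mul(Rational(1, 13), n)))
Function('o')(T) = Add(-28, Mul(4, Pow(7, Rational(1, 2)))) (Function('o')(T) = Add(-28, Mul(4, Pow(Add(1, 6), Rational(1, 2)))) = Add(-28, Mul(4, Pow(7, Rational(1, 2)))))
Pow(Mul(Function('o')(Function('r')(3)), 17), 2) = Pow(Mul(Add(-28, Mul(4, Pow(7, Rational(1, 2)))), 17), 2) = Pow(Add(-476, Mul(68, Pow(7, Rational(1, 2)))), 2)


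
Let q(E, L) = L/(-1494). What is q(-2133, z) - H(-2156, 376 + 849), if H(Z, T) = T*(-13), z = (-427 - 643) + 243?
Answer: 23792777/1494 ≈ 15926.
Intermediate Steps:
z = -827 (z = -1070 + 243 = -827)
q(E, L) = -L/1494 (q(E, L) = L*(-1/1494) = -L/1494)
H(Z, T) = -13*T
q(-2133, z) - H(-2156, 376 + 849) = -1/1494*(-827) - (-13)*(376 + 849) = 827/1494 - (-13)*1225 = 827/1494 - 1*(-15925) = 827/1494 + 15925 = 23792777/1494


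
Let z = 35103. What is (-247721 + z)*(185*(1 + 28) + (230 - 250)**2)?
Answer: -1225742770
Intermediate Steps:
(-247721 + z)*(185*(1 + 28) + (230 - 250)**2) = (-247721 + 35103)*(185*(1 + 28) + (230 - 250)**2) = -212618*(185*29 + (-20)**2) = -212618*(5365 + 400) = -212618*5765 = -1225742770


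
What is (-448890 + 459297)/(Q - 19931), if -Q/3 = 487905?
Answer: -10407/1483646 ≈ -0.0070145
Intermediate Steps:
Q = -1463715 (Q = -3*487905 = -1463715)
(-448890 + 459297)/(Q - 19931) = (-448890 + 459297)/(-1463715 - 19931) = 10407/(-1483646) = 10407*(-1/1483646) = -10407/1483646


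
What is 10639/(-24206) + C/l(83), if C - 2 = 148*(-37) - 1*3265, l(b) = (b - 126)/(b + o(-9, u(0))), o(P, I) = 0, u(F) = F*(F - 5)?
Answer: 17557049945/1040858 ≈ 16868.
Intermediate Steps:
u(F) = F*(-5 + F)
l(b) = (-126 + b)/b (l(b) = (b - 126)/(b + 0) = (-126 + b)/b)
C = -8739 (C = 2 + (148*(-37) - 1*3265) = 2 + (-5476 - 3265) = 2 - 8741 = -8739)
10639/(-24206) + C/l(83) = 10639/(-24206) - 8739*83/(-126 + 83) = 10639*(-1/24206) - 8739/((1/83)*(-43)) = -10639/24206 - 8739/(-43/83) = -10639/24206 - 8739*(-83/43) = -10639/24206 + 725337/43 = 17557049945/1040858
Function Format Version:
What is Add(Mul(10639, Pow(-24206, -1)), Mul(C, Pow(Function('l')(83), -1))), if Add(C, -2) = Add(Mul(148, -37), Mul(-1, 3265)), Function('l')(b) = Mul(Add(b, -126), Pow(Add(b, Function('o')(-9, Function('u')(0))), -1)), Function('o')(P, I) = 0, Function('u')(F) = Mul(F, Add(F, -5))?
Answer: Rational(17557049945, 1040858) ≈ 16868.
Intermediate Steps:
Function('u')(F) = Mul(F, Add(-5, F))
Function('l')(b) = Mul(Pow(b, -1), Add(-126, b)) (Function('l')(b) = Mul(Add(b, -126), Pow(Add(b, 0), -1)) = Mul(Add(-126, b), Pow(b, -1)) = Mul(Pow(b, -1), Add(-126, b)))
C = -8739 (C = Add(2, Add(Mul(148, -37), Mul(-1, 3265))) = Add(2, Add(-5476, -3265)) = Add(2, -8741) = -8739)
Add(Mul(10639, Pow(-24206, -1)), Mul(C, Pow(Function('l')(83), -1))) = Add(Mul(10639, Pow(-24206, -1)), Mul(-8739, Pow(Mul(Pow(83, -1), Add(-126, 83)), -1))) = Add(Mul(10639, Rational(-1, 24206)), Mul(-8739, Pow(Mul(Rational(1, 83), -43), -1))) = Add(Rational(-10639, 24206), Mul(-8739, Pow(Rational(-43, 83), -1))) = Add(Rational(-10639, 24206), Mul(-8739, Rational(-83, 43))) = Add(Rational(-10639, 24206), Rational(725337, 43)) = Rational(17557049945, 1040858)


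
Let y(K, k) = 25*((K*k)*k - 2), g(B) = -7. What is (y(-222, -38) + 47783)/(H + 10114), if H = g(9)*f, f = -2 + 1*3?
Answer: -885163/1123 ≈ -788.21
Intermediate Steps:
f = 1 (f = -2 + 3 = 1)
H = -7 (H = -7*1 = -7)
y(K, k) = -50 + 25*K*k² (y(K, k) = 25*(K*k² - 2) = 25*(-2 + K*k²) = -50 + 25*K*k²)
(y(-222, -38) + 47783)/(H + 10114) = ((-50 + 25*(-222)*(-38)²) + 47783)/(-7 + 10114) = ((-50 + 25*(-222)*1444) + 47783)/10107 = ((-50 - 8014200) + 47783)*(1/10107) = (-8014250 + 47783)*(1/10107) = -7966467*1/10107 = -885163/1123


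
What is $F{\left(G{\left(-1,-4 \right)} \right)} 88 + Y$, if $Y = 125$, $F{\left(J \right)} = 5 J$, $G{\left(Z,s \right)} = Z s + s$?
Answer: $125$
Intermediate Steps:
$G{\left(Z,s \right)} = s + Z s$
$F{\left(G{\left(-1,-4 \right)} \right)} 88 + Y = 5 \left(- 4 \left(1 - 1\right)\right) 88 + 125 = 5 \left(\left(-4\right) 0\right) 88 + 125 = 5 \cdot 0 \cdot 88 + 125 = 0 \cdot 88 + 125 = 0 + 125 = 125$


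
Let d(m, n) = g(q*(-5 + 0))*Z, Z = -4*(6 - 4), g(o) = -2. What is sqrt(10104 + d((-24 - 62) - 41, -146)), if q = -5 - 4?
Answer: 2*sqrt(2530) ≈ 100.60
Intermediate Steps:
q = -9
Z = -8 (Z = -4*2 = -8)
d(m, n) = 16 (d(m, n) = -2*(-8) = 16)
sqrt(10104 + d((-24 - 62) - 41, -146)) = sqrt(10104 + 16) = sqrt(10120) = 2*sqrt(2530)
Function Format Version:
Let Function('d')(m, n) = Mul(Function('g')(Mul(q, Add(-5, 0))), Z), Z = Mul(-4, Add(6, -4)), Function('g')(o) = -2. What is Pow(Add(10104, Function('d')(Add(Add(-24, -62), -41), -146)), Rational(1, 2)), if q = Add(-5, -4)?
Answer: Mul(2, Pow(2530, Rational(1, 2))) ≈ 100.60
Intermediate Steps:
q = -9
Z = -8 (Z = Mul(-4, 2) = -8)
Function('d')(m, n) = 16 (Function('d')(m, n) = Mul(-2, -8) = 16)
Pow(Add(10104, Function('d')(Add(Add(-24, -62), -41), -146)), Rational(1, 2)) = Pow(Add(10104, 16), Rational(1, 2)) = Pow(10120, Rational(1, 2)) = Mul(2, Pow(2530, Rational(1, 2)))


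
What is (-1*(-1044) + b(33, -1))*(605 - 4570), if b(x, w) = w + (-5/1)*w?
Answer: -4155320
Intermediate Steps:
b(x, w) = -4*w (b(x, w) = w + (-5*1)*w = w - 5*w = -4*w)
(-1*(-1044) + b(33, -1))*(605 - 4570) = (-1*(-1044) - 4*(-1))*(605 - 4570) = (1044 + 4)*(-3965) = 1048*(-3965) = -4155320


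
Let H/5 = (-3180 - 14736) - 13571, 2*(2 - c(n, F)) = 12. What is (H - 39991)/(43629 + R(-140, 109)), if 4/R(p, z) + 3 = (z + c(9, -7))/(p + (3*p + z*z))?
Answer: -3342224754/738572699 ≈ -4.5252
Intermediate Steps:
c(n, F) = -4 (c(n, F) = 2 - 1/2*12 = 2 - 6 = -4)
H = -157435 (H = 5*((-3180 - 14736) - 13571) = 5*(-17916 - 13571) = 5*(-31487) = -157435)
R(p, z) = 4/(-3 + (-4 + z)/(z**2 + 4*p)) (R(p, z) = 4/(-3 + (z - 4)/(p + (3*p + z*z))) = 4/(-3 + (-4 + z)/(p + (3*p + z**2))) = 4/(-3 + (-4 + z)/(p + (z**2 + 3*p))) = 4/(-3 + (-4 + z)/(z**2 + 4*p)))
(H - 39991)/(43629 + R(-140, 109)) = (-157435 - 39991)/(43629 + 4*(-1*109**2 - 4*(-140))/(4 - 1*109 + 3*109**2 + 12*(-140))) = -197426/(43629 + 4*(-1*11881 + 560)/(4 - 109 + 3*11881 - 1680)) = -197426/(43629 + 4*(-11881 + 560)/(4 - 109 + 35643 - 1680)) = -197426/(43629 + 4*(-11321)/33858) = -197426/(43629 + 4*(1/33858)*(-11321)) = -197426/(43629 - 22642/16929) = -197426/738572699/16929 = -197426*16929/738572699 = -3342224754/738572699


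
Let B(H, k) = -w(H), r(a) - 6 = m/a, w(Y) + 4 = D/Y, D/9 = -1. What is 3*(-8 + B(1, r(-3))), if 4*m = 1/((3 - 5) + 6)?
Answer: 15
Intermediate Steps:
D = -9 (D = 9*(-1) = -9)
m = 1/16 (m = 1/(4*((3 - 5) + 6)) = 1/(4*(-2 + 6)) = (1/4)/4 = (1/4)*(1/4) = 1/16 ≈ 0.062500)
w(Y) = -4 - 9/Y
r(a) = 6 + 1/(16*a)
B(H, k) = 4 + 9/H (B(H, k) = -(-4 - 9/H) = 4 + 9/H)
3*(-8 + B(1, r(-3))) = 3*(-8 + (4 + 9/1)) = 3*(-8 + (4 + 9*1)) = 3*(-8 + (4 + 9)) = 3*(-8 + 13) = 3*5 = 15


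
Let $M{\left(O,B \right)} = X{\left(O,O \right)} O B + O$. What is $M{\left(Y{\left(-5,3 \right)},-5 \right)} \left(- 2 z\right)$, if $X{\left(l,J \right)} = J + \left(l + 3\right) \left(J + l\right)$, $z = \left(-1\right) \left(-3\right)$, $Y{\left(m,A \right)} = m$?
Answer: $-2220$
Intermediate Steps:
$z = 3$
$X{\left(l,J \right)} = J + \left(3 + l\right) \left(J + l\right)$
$M{\left(O,B \right)} = O + B O \left(2 O^{2} + 7 O\right)$ ($M{\left(O,B \right)} = \left(O^{2} + 3 O + 4 O + O O\right) O B + O = \left(O^{2} + 3 O + 4 O + O^{2}\right) O B + O = \left(2 O^{2} + 7 O\right) O B + O = O \left(2 O^{2} + 7 O\right) B + O = B O \left(2 O^{2} + 7 O\right) + O = O + B O \left(2 O^{2} + 7 O\right)$)
$M{\left(Y{\left(-5,3 \right)},-5 \right)} \left(- 2 z\right) = - 5 \left(1 - - 25 \left(7 + 2 \left(-5\right)\right)\right) \left(\left(-2\right) 3\right) = - 5 \left(1 - - 25 \left(7 - 10\right)\right) \left(-6\right) = - 5 \left(1 - \left(-25\right) \left(-3\right)\right) \left(-6\right) = - 5 \left(1 - 75\right) \left(-6\right) = \left(-5\right) \left(-74\right) \left(-6\right) = 370 \left(-6\right) = -2220$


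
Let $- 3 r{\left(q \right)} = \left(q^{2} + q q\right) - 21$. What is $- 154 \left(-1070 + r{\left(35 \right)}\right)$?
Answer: $\frac{868406}{3} \approx 2.8947 \cdot 10^{5}$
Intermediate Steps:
$r{\left(q \right)} = 7 - \frac{2 q^{2}}{3}$ ($r{\left(q \right)} = - \frac{\left(q^{2} + q q\right) - 21}{3} = - \frac{\left(q^{2} + q^{2}\right) - 21}{3} = - \frac{2 q^{2} - 21}{3} = - \frac{-21 + 2 q^{2}}{3} = 7 - \frac{2 q^{2}}{3}$)
$- 154 \left(-1070 + r{\left(35 \right)}\right) = - 154 \left(-1070 + \left(7 - \frac{2 \cdot 35^{2}}{3}\right)\right) = - 154 \left(-1070 + \left(7 - \frac{2450}{3}\right)\right) = - 154 \left(-1070 - \frac{2429}{3}\right) = \left(-154\right) \left(- \frac{5639}{3}\right) = \frac{868406}{3}$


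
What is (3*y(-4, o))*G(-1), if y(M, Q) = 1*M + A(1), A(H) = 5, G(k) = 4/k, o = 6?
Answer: -12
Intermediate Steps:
y(M, Q) = 5 + M (y(M, Q) = 1*M + 5 = M + 5 = 5 + M)
(3*y(-4, o))*G(-1) = (3*(5 - 4))*(4/(-1)) = (3*1)*(4*(-1)) = 3*(-4) = -12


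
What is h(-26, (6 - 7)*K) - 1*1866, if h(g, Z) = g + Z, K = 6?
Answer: -1898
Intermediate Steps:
h(g, Z) = Z + g
h(-26, (6 - 7)*K) - 1*1866 = ((6 - 7)*6 - 26) - 1*1866 = (-1*6 - 26) - 1866 = (-6 - 26) - 1866 = -32 - 1866 = -1898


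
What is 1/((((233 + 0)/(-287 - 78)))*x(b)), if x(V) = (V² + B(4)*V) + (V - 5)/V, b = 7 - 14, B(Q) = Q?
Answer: -2555/37047 ≈ -0.068966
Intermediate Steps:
b = -7
x(V) = V² + 4*V + (-5 + V)/V (x(V) = (V² + 4*V) + (V - 5)/V = (V² + 4*V) + (-5 + V)/V = V² + 4*V + (-5 + V)/V)
1/((((233 + 0)/(-287 - 78)))*x(b)) = 1/((((233 + 0)/(-287 - 78)))*(1 + (-7)² - 5/(-7) + 4*(-7))) = 1/(((233/(-365)))*(1 + 49 - 5*(-⅐) - 28)) = 1/(((233*(-1/365)))*(1 + 49 + 5/7 - 28)) = 1/((-233/365)*(159/7)) = -365/233*7/159 = -2555/37047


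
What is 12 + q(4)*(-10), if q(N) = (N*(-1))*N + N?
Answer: 132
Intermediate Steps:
q(N) = N - N² (q(N) = (-N)*N + N = -N² + N = N - N²)
12 + q(4)*(-10) = 12 + (4*(1 - 1*4))*(-10) = 12 + (4*(1 - 4))*(-10) = 12 + (4*(-3))*(-10) = 12 - 12*(-10) = 12 + 120 = 132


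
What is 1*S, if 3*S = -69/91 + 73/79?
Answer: 1192/21567 ≈ 0.055270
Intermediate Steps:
S = 1192/21567 (S = (-69/91 + 73/79)/3 = (1/3)*(1192/7189) = 1192/21567 ≈ 0.055270)
1*S = 1*(1192/21567) = 1192/21567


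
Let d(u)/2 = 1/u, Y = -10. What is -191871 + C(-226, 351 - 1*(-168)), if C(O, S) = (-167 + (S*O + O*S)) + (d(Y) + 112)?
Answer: -2132571/5 ≈ -4.2651e+5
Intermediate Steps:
d(u) = 2/u
C(O, S) = -276/5 + 2*O*S (C(O, S) = (-167 + (S*O + O*S)) + (2/(-10) + 112) = (-167 + (O*S + O*S)) + (2*(-1/10) + 112) = (-167 + 2*O*S) + (-1/5 + 112) = (-167 + 2*O*S) + 559/5 = -276/5 + 2*O*S)
-191871 + C(-226, 351 - 1*(-168)) = -191871 + (-276/5 + 2*(-226)*(351 - 1*(-168))) = -191871 + (-276/5 + 2*(-226)*(351 + 168)) = -191871 + (-276/5 + 2*(-226)*519) = -191871 + (-276/5 - 234588) = -191871 - 1173216/5 = -2132571/5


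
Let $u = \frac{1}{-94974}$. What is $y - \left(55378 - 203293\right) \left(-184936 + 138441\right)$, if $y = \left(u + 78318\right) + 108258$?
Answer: $- \frac{653147722999927}{94974} \approx -6.8771 \cdot 10^{9}$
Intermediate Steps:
$u = - \frac{1}{94974} \approx -1.0529 \cdot 10^{-5}$
$y = \frac{17719869023}{94974}$ ($y = \left(- \frac{1}{94974} + 78318\right) + 108258 = \frac{7438173731}{94974} + 108258 = \frac{17719869023}{94974} \approx 1.8658 \cdot 10^{5}$)
$y - \left(55378 - 203293\right) \left(-184936 + 138441\right) = \frac{17719869023}{94974} - \left(55378 - 203293\right) \left(-184936 + 138441\right) = \frac{17719869023}{94974} - \left(-147915\right) \left(-46495\right) = \frac{17719869023}{94974} - 6877307925 = - \frac{653147722999927}{94974}$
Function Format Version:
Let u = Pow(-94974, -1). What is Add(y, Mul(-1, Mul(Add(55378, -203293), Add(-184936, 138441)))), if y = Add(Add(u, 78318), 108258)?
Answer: Rational(-653147722999927, 94974) ≈ -6.8771e+9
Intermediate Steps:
u = Rational(-1, 94974) ≈ -1.0529e-5
y = Rational(17719869023, 94974) (y = Add(Add(Rational(-1, 94974), 78318), 108258) = Add(Rational(7438173731, 94974), 108258) = Rational(17719869023, 94974) ≈ 1.8658e+5)
Add(y, Mul(-1, Mul(Add(55378, -203293), Add(-184936, 138441)))) = Add(Rational(17719869023, 94974), Mul(-1, Mul(Add(55378, -203293), Add(-184936, 138441)))) = Add(Rational(17719869023, 94974), Mul(-1, Mul(-147915, -46495))) = Add(Rational(17719869023, 94974), Mul(-1, 6877307925)) = Add(Rational(17719869023, 94974), -6877307925) = Rational(-653147722999927, 94974)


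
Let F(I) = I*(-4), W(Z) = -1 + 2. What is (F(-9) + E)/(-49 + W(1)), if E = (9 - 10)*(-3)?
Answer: -13/16 ≈ -0.81250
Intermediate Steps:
E = 3 (E = -1*(-3) = 3)
W(Z) = 1
F(I) = -4*I
(F(-9) + E)/(-49 + W(1)) = (-4*(-9) + 3)/(-49 + 1) = (36 + 3)/(-48) = 39*(-1/48) = -13/16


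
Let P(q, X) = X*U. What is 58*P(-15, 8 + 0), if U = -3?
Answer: -1392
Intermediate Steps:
P(q, X) = -3*X (P(q, X) = X*(-3) = -3*X)
58*P(-15, 8 + 0) = 58*(-3*(8 + 0)) = 58*(-3*8) = 58*(-24) = -1392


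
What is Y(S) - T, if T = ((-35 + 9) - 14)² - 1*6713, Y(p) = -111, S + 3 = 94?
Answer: 5002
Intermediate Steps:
S = 91 (S = -3 + 94 = 91)
T = -5113 (T = (-26 - 14)² - 6713 = (-40)² - 6713 = 1600 - 6713 = -5113)
Y(S) - T = -111 - 1*(-5113) = -111 + 5113 = 5002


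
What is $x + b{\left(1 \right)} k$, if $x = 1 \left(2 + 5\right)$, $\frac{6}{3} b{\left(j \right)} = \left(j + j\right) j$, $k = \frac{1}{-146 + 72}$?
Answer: $\frac{517}{74} \approx 6.9865$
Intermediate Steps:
$k = - \frac{1}{74}$ ($k = \frac{1}{-74} = - \frac{1}{74} \approx -0.013514$)
$b{\left(j \right)} = j^{2}$ ($b{\left(j \right)} = \frac{\left(j + j\right) j}{2} = \frac{2 j j}{2} = \frac{2 j^{2}}{2} = j^{2}$)
$x = 7$ ($x = 1 \cdot 7 = 7$)
$x + b{\left(1 \right)} k = 7 + 1^{2} \left(- \frac{1}{74}\right) = 7 + 1 \left(- \frac{1}{74}\right) = 7 - \frac{1}{74} = \frac{517}{74}$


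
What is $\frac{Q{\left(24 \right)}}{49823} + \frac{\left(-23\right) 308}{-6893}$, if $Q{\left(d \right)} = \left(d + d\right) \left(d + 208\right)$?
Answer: $\frac{429706580}{343429939} \approx 1.2512$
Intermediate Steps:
$Q{\left(d \right)} = 2 d \left(208 + d\right)$
$\frac{Q{\left(24 \right)}}{49823} + \frac{\left(-23\right) 308}{-6893} = \frac{2 \cdot 24 \left(208 + 24\right)}{49823} + \frac{\left(-23\right) 308}{-6893} = 2 \cdot 24 \cdot 232 \cdot \frac{1}{49823} - - \frac{7084}{6893} = 11136 \cdot \frac{1}{49823} + \frac{7084}{6893} = \frac{11136}{49823} + \frac{7084}{6893} = \frac{429706580}{343429939}$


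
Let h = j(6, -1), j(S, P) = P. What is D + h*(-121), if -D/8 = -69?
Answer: 673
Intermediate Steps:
D = 552 (D = -8*(-69) = 552)
h = -1
D + h*(-121) = 552 - 1*(-121) = 552 + 121 = 673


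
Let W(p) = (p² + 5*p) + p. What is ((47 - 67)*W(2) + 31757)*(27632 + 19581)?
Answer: 1484235081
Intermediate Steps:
W(p) = p² + 6*p
((47 - 67)*W(2) + 31757)*(27632 + 19581) = ((47 - 67)*(2*(6 + 2)) + 31757)*(27632 + 19581) = (-40*8 + 31757)*47213 = (-20*16 + 31757)*47213 = (-320 + 31757)*47213 = 31437*47213 = 1484235081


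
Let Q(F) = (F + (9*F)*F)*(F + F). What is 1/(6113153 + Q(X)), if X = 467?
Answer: 1/1839805465 ≈ 5.4354e-10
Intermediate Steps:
Q(F) = 2*F*(F + 9*F²) (Q(F) = (F + 9*F²)*(2*F) = 2*F*(F + 9*F²))
1/(6113153 + Q(X)) = 1/(6113153 + 467²*(2 + 18*467)) = 1/(6113153 + 218089*(2 + 8406)) = 1/(6113153 + 218089*8408) = 1/(6113153 + 1833692312) = 1/1839805465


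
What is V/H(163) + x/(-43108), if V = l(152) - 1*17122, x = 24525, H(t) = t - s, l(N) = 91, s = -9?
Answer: -92298831/926822 ≈ -99.586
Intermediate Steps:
H(t) = 9 + t (H(t) = t - 1*(-9) = t + 9 = 9 + t)
V = -17031 (V = 91 - 1*17122 = 91 - 17122 = -17031)
V/H(163) + x/(-43108) = -17031/(9 + 163) + 24525/(-43108) = -17031/172 + 24525*(-1/43108) = -17031*1/172 - 24525/43108 = -17031/172 - 24525/43108 = -92298831/926822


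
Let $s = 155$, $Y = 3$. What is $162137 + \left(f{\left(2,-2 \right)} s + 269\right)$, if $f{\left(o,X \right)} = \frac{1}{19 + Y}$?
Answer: $\frac{3573087}{22} \approx 1.6241 \cdot 10^{5}$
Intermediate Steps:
$f{\left(o,X \right)} = \frac{1}{22}$ ($f{\left(o,X \right)} = \frac{1}{19 + 3} = \frac{1}{22}$)
$162137 + \left(f{\left(2,-2 \right)} s + 269\right) = 162137 + \left(\frac{1}{22} \cdot 155 + 269\right) = 162137 + \left(\frac{155}{22} + 269\right) = 162137 + \frac{6073}{22} = \frac{3573087}{22}$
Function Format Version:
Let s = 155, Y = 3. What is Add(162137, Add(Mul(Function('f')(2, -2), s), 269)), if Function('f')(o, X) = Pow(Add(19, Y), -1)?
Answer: Rational(3573087, 22) ≈ 1.6241e+5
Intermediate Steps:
Function('f')(o, X) = Rational(1, 22) (Function('f')(o, X) = Pow(Add(19, 3), -1) = Pow(22, -1) = Rational(1, 22))
Add(162137, Add(Mul(Function('f')(2, -2), s), 269)) = Add(162137, Add(Mul(Rational(1, 22), 155), 269)) = Add(162137, Add(Rational(155, 22), 269)) = Add(162137, Rational(6073, 22)) = Rational(3573087, 22)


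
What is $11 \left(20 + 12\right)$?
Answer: $352$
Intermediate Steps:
$11 \left(20 + 12\right) = 11 \cdot 32 = 352$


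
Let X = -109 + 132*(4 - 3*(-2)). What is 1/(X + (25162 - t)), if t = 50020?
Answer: -1/23647 ≈ -4.2289e-5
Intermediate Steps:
X = 1211 (X = -109 + 132*(4 + 6) = -109 + 132*10 = -109 + 1320 = 1211)
1/(X + (25162 - t)) = 1/(1211 + (25162 - 1*50020)) = 1/(1211 + (25162 - 50020)) = 1/(1211 - 24858) = 1/(-23647) = -1/23647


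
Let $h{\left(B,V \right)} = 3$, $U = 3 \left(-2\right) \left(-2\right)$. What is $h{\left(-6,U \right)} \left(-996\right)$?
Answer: $-2988$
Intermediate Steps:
$U = 12$ ($U = \left(-6\right) \left(-2\right) = 12$)
$h{\left(-6,U \right)} \left(-996\right) = 3 \left(-996\right) = -2988$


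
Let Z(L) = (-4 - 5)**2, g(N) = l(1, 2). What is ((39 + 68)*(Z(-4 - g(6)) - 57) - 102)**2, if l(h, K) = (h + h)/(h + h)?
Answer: 6081156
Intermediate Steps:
l(h, K) = 1 (l(h, K) = (2*h)/((2*h)) = (2*h)*(1/(2*h)) = 1)
g(N) = 1
Z(L) = 81 (Z(L) = (-9)**2 = 81)
((39 + 68)*(Z(-4 - g(6)) - 57) - 102)**2 = ((39 + 68)*(81 - 57) - 102)**2 = (107*24 - 102)**2 = (2568 - 102)**2 = 2466**2 = 6081156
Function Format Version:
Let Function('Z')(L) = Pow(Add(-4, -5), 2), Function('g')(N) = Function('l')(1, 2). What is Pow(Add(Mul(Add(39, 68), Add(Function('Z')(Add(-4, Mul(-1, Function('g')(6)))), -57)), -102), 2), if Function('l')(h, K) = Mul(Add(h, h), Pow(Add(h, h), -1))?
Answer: 6081156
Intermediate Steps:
Function('l')(h, K) = 1 (Function('l')(h, K) = Mul(Mul(2, h), Pow(Mul(2, h), -1)) = Mul(Mul(2, h), Mul(Rational(1, 2), Pow(h, -1))) = 1)
Function('g')(N) = 1
Function('Z')(L) = 81 (Function('Z')(L) = Pow(-9, 2) = 81)
Pow(Add(Mul(Add(39, 68), Add(Function('Z')(Add(-4, Mul(-1, Function('g')(6)))), -57)), -102), 2) = Pow(Add(Mul(Add(39, 68), Add(81, -57)), -102), 2) = Pow(Add(Mul(107, 24), -102), 2) = Pow(Add(2568, -102), 2) = Pow(2466, 2) = 6081156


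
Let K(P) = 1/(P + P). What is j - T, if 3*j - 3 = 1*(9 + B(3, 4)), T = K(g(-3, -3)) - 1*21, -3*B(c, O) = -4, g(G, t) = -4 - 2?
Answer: 919/36 ≈ 25.528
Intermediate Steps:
g(G, t) = -6
B(c, O) = 4/3 (B(c, O) = -⅓*(-4) = 4/3)
K(P) = 1/(2*P)
T = -253/12 (T = (½)/(-6) - 1*21 = (½)*(-⅙) - 21 = -1/12 - 21 = -253/12 ≈ -21.083)
j = 40/9 (j = 1 + (1*(9 + 4/3))/3 = 1 + (1*(31/3))/3 = 1 + (⅓)*(31/3) = 1 + 31/9 = 40/9 ≈ 4.4444)
j - T = 40/9 - 1*(-253/12) = 40/9 + 253/12 = 919/36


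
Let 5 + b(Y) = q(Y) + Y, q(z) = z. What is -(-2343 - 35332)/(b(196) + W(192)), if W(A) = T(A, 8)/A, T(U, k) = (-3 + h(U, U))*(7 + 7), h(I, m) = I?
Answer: 48224/513 ≈ 94.004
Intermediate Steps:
T(U, k) = -42 + 14*U (T(U, k) = (-3 + U)*(7 + 7) = (-3 + U)*14 = -42 + 14*U)
W(A) = (-42 + 14*A)/A
b(Y) = -5 + 2*Y (b(Y) = -5 + (Y + Y) = -5 + 2*Y)
-(-2343 - 35332)/(b(196) + W(192)) = -(-2343 - 35332)/((-5 + 2*196) + (14 - 42/192)) = -(-37675)/((-5 + 392) + (14 - 42*1/192)) = -(-37675)/(387 + (14 - 7/32)) = -(-37675)/(387 + 441/32) = -(-37675)/12825/32 = -(-37675)*32/12825 = -1*(-48224/513) = 48224/513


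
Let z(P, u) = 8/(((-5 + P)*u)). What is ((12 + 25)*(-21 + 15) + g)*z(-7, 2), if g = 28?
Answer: 194/3 ≈ 64.667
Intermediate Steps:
z(P, u) = 8/(u*(-5 + P)) (z(P, u) = 8/((u*(-5 + P))) = 8*(1/(u*(-5 + P))) = 8/(u*(-5 + P)))
((12 + 25)*(-21 + 15) + g)*z(-7, 2) = ((12 + 25)*(-21 + 15) + 28)*(8/(2*(-5 - 7))) = (37*(-6) + 28)*(8*(½)/(-12)) = (-222 + 28)*(8*(½)*(-1/12)) = -194*(-⅓) = 194/3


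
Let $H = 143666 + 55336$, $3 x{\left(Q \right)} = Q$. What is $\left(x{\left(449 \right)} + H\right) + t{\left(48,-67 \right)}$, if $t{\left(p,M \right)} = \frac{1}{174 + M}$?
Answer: $\frac{63927688}{321} \approx 1.9915 \cdot 10^{5}$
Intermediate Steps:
$x{\left(Q \right)} = \frac{Q}{3}$
$H = 199002$
$\left(x{\left(449 \right)} + H\right) + t{\left(48,-67 \right)} = \left(\frac{1}{3} \cdot 449 + 199002\right) + \frac{1}{174 - 67} = \left(\frac{449}{3} + 199002\right) + \frac{1}{107} = \frac{597455}{3} + \frac{1}{107} = \frac{63927688}{321}$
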